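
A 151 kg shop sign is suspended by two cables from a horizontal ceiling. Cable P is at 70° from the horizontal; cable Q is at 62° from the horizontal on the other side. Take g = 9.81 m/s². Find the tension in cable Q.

T_Q ≈ 682 N

Weight W = 151 × 9.81 = 1481 N acts straight down.
Horizontal: T_P cos 70° = T_Q cos 62°  →  T_P = 1.373 T_Q.
Vertical: T_P sin 70° + T_Q sin 62° = 1481.
Substituting the horizontal relation into the vertical equation gives 2.173 T_Q = 1481, so T_Q = 681.7 N.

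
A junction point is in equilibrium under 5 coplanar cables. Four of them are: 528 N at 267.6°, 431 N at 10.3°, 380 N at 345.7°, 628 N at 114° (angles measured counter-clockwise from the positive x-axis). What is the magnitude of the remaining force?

Sum the known components: ΣF_x = 514.7 N, ΣF_y = 29.37 N.
For equilibrium the remaining force must supply (−ΣF_x, −ΣF_y) = (-514.7, -29.37) N.
Magnitude = √((-514.7)² + (-29.37)²) = 515.6 N; direction = atan2(-29.37, -514.7) = 183.3°.

F ≈ 516 N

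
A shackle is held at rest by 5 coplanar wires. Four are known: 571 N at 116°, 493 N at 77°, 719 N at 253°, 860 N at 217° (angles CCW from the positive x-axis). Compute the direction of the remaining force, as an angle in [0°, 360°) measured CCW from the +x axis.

θ ≈ 11.5°

Sum the known components: ΣF_x = -1036 N, ΣF_y = -211.6 N.
For equilibrium the remaining force must supply (−ΣF_x, −ΣF_y) = (1036, 211.6) N.
Magnitude = √((1036)² + (211.6)²) = 1058 N; direction = atan2(211.6, 1036) = 11.5°.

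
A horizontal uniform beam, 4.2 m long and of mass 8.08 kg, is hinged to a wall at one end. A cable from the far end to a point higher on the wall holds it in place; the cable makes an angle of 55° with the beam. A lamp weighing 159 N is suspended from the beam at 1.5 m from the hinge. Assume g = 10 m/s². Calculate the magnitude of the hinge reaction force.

Take torques about the hinge: T sin 55° · 4.2 = 8.08×10×2.1 + 159×1.5 = 408.18 N·m.
So T = 408.18 / (0.8192 × 4.2) = 118.64 N.
ΣF_x = 0: H_x = T cos 55° = 68.05 N.
ΣF_y = 0: H_y = (8.08×10 + 159) − T sin 55° = 239.8 − 97.186 = 142.61 N.
|H| = √(H_x² + H_y²) = √((68.05)² + (142.61)²) = 158.02 N.

|H| ≈ 158 N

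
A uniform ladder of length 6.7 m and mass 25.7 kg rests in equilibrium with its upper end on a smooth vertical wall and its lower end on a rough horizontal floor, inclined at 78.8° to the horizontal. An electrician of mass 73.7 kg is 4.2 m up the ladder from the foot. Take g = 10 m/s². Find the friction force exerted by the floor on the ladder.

f ≈ 117 N

Torques about the foot: N_wall · 6.7 sin 78.8° = 25.7×10×3.35 cos 78.8° + 73.7×10×4.2 cos 78.8° → N_wall = 116.92 N.
ΣF_x = 0: f_floor = N_wall = 116.92 N.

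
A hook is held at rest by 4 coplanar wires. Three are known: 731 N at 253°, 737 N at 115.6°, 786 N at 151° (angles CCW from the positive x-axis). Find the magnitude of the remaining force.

Sum the known components: ΣF_x = -1220 N, ΣF_y = 346.7 N.
For equilibrium the remaining force must supply (−ΣF_x, −ΣF_y) = (1220, -346.7) N.
Magnitude = √((1220)² + (-346.7)²) = 1268 N; direction = atan2(-346.7, 1220) = 344.1°.

F ≈ 1270 N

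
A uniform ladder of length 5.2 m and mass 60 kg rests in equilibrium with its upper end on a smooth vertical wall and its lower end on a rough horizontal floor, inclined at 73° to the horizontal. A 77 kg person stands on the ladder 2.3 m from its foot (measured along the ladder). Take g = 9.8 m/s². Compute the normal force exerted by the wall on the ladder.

Torques about the foot: N_wall · 5.2 sin 73° = 60×9.8×2.6 cos 73° + 77×9.8×2.3 cos 73° → N_wall = 191.93 N.

N_wall ≈ 192 N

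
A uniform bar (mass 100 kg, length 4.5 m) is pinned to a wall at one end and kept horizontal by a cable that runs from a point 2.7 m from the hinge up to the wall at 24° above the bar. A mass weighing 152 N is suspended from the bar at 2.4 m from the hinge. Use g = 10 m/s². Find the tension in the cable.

Take torques about the hinge: T sin 24° · 2.7 = 100×10×2.25 + 152×2.4 = 2614.8 N·m.
So T = 2614.8 / (0.4067 × 2.7) = 2381 N.

T ≈ 2380 N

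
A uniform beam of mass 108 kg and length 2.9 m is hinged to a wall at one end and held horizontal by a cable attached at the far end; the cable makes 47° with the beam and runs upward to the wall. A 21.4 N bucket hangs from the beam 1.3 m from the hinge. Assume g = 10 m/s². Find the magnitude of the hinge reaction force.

Take torques about the hinge: T sin 47° · 2.9 = 108×10×1.45 + 21.4×1.3 = 1593.8 N·m.
So T = 1593.8 / (0.7314 × 2.9) = 751.47 N.
ΣF_x = 0: H_x = T cos 47° = 512.5 N.
ΣF_y = 0: H_y = (108×10 + 21.4) − T sin 47° = 1101.4 − 549.59 = 551.81 N.
|H| = √(H_x² + H_y²) = √((512.5)² + (551.81)²) = 753.09 N.

|H| ≈ 753 N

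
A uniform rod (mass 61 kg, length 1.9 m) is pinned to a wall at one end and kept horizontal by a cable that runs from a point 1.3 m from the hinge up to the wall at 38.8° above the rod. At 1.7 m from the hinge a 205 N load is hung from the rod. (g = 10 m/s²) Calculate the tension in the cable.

Take torques about the hinge: T sin 38.8° · 1.3 = 61×10×0.95 + 205×1.7 = 928 N·m.
So T = 928 / (0.6266 × 1.3) = 1139.2 N.

T ≈ 1140 N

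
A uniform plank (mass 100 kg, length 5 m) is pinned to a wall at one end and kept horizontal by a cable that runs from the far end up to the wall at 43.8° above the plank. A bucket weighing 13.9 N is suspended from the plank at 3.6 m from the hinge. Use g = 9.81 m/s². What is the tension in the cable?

Take torques about the hinge: T sin 43.8° · 5 = 100×9.81×2.5 + 13.9×3.6 = 2502.5 N·m.
So T = 2502.5 / (0.6921 × 5) = 723.13 N.

T ≈ 723 N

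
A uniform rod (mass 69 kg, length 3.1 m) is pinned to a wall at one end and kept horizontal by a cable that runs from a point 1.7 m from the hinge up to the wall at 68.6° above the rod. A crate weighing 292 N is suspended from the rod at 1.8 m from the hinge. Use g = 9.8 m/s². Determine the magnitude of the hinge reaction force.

Take torques about the hinge: T sin 68.6° · 1.7 = 69×9.8×1.55 + 292×1.8 = 1573.7 N·m.
So T = 1573.7 / (0.9311 × 1.7) = 994.26 N.
ΣF_x = 0: H_x = T cos 68.6° = 362.78 N.
ΣF_y = 0: H_y = (69×9.8 + 292) − T sin 68.6° = 968.2 − 925.71 = 42.488 N.
|H| = √(H_x² + H_y²) = √((362.78)² + (42.488)²) = 365.26 N.

|H| ≈ 365 N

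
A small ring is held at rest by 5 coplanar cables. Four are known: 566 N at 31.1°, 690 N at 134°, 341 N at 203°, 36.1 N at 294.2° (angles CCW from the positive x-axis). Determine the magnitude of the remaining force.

F ≈ 688 N

Sum the known components: ΣF_x = -293.8 N, ΣF_y = 622.5 N.
For equilibrium the remaining force must supply (−ΣF_x, −ΣF_y) = (293.8, -622.5) N.
Magnitude = √((293.8)² + (-622.5)²) = 688.4 N; direction = atan2(-622.5, 293.8) = 295.3°.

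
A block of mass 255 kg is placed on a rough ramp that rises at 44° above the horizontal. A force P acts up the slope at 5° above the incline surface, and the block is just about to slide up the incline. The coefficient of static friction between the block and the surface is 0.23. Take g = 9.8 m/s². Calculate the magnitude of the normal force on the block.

N ≈ 1610 N

On the verge of sliding up the incline, friction equals μN and acts down the slope.
Perpendicular: N + P sin 5° = W cos 44° = 1798 N.
Along incline: P cos 5° = W sin 44° + μN  with W sin 44° = 1736 N.
Solving the pair for P and N: P = 2115 N, N = 1613 N (and f = μN = 371.1 N).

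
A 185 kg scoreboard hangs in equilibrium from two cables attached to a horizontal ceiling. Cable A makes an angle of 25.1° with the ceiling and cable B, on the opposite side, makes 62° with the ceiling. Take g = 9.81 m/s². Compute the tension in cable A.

Weight W = 185 × 9.81 = 1815 N acts straight down.
Horizontal: T_A cos 25.1° = T_B cos 62°  →  T_B = 1.929 T_A.
Vertical: T_A sin 25.1° + T_B sin 62° = 1815.
Substituting the horizontal relation into the vertical equation gives 2.127 T_A = 1815, so T_A = 853.1 N.

T_A ≈ 853 N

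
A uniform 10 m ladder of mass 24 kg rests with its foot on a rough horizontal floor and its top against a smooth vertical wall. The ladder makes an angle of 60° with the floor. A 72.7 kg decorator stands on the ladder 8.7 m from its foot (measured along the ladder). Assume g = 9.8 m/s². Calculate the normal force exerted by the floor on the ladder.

N_floor ≈ 948 N

ΣF_y = 0: N_floor = 24×9.8 + 72.7×9.8 = 947.66 N.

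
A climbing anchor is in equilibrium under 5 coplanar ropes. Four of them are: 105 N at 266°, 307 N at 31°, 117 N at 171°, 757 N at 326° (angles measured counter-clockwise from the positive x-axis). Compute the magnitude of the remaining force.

Sum the known components: ΣF_x = 767.8 N, ΣF_y = -351.6 N.
For equilibrium the remaining force must supply (−ΣF_x, −ΣF_y) = (-767.8, 351.6) N.
Magnitude = √((-767.8)² + (351.6)²) = 844.5 N; direction = atan2(351.6, -767.8) = 155.4°.

F ≈ 845 N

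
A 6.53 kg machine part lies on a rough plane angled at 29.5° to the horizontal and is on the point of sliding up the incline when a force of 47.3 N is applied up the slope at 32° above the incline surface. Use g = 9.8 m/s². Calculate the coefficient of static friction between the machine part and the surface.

μ ≈ 0.281

On the verge of sliding up the incline, friction is at its maximum μN and acts down the slope.
Perpendicular to incline: N = W cos 29.5° − P sin 32° = 55.7 − 25.07 = 30.63 N.
Along incline: P cos 32° − μN = W sin 29.5° → μ = −(W sin 29.5° − P cos 32°) / N = 0.2808.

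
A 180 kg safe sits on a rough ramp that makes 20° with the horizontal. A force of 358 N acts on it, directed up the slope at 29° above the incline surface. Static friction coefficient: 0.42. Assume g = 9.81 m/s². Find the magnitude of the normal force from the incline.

Axes along / perpendicular to the incline. W sin 20° = 603.9 N down-slope; W cos 20° = 1659 N into the surface.
Perpendicular: N = W cos 20° − P sin 29° = 1659 − 173.6 = 1486 N.
Along incline: P cos 29° + f = W sin 20° (friction acts up-slope) → f = 603.9 − 313.1 = 290.8 N.
|f| = 290.8 N ≤ μN = 624 N, so the safe is indeed static.

N ≈ 1490 N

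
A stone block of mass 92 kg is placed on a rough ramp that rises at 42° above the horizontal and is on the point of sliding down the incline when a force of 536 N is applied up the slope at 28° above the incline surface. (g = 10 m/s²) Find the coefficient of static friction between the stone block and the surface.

μ ≈ 0.329

On the verge of sliding down the incline, friction is at its maximum μN and acts up the slope.
Perpendicular to incline: N = W cos 42° − P sin 28° = 683.7 − 251.6 = 432.1 N.
Along incline: P cos 28° + μN = W sin 42° → μ = (W sin 42° − P cos 28°) / N = 0.3294.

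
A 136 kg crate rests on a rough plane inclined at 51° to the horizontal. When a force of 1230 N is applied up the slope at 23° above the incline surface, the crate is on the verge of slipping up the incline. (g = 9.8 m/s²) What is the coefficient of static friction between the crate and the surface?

On the verge of sliding up the incline, friction is at its maximum μN and acts down the slope.
Perpendicular to incline: N = W cos 51° − P sin 23° = 838.8 − 480.6 = 358.2 N.
Along incline: P cos 23° − μN = W sin 51° → μ = −(W sin 51° − P cos 23°) / N = 0.2693.

μ ≈ 0.269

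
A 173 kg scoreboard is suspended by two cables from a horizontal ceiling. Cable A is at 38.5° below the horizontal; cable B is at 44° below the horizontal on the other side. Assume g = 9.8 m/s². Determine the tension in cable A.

Weight W = 173 × 9.8 = 1695 N acts straight down.
Horizontal: T_A cos 38.5° = T_B cos 44°  →  T_B = 1.088 T_A.
Vertical: T_A sin 38.5° + T_B sin 44° = 1695.
Substituting the horizontal relation into the vertical equation gives 1.378 T_A = 1695, so T_A = 1230 N.

T_A ≈ 1230 N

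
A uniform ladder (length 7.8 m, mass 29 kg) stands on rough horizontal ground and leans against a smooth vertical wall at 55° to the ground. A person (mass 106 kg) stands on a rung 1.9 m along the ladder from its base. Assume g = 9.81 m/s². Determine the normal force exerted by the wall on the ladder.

N_wall ≈ 277 N

Torques about the foot: N_wall · 7.8 sin 55° = 29×9.81×3.9 cos 55° + 106×9.81×1.9 cos 55° → N_wall = 276.96 N.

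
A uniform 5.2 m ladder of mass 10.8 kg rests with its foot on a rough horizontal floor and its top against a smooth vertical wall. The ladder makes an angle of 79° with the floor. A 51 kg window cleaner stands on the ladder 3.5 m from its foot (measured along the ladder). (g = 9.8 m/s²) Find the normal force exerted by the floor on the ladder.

ΣF_y = 0: N_floor = 10.8×9.8 + 51×9.8 = 605.64 N.

N_floor ≈ 606 N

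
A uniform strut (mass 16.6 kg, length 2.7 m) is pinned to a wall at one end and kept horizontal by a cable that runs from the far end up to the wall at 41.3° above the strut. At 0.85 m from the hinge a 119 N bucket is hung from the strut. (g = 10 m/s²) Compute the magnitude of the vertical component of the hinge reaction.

|H_y| ≈ 165 N

Take torques about the hinge: T sin 41.3° · 2.7 = 16.6×10×1.35 + 119×0.85 = 325.25 N·m.
So T = 325.25 / (0.6600 × 2.7) = 182.52 N.
ΣF_y = 0: H_y = (16.6×10 + 119) − T sin 41.3° = 285 − 120.46 = 164.54 N.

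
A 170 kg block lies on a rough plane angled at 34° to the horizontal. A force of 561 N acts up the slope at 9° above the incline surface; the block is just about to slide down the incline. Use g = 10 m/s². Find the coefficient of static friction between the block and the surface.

On the verge of sliding down the incline, friction is at its maximum μN and acts up the slope.
Perpendicular to incline: N = W cos 34° − P sin 9° = 1409 − 87.76 = 1322 N.
Along incline: P cos 9° + μN = W sin 34° → μ = (W sin 34° − P cos 9°) / N = 0.3.

μ ≈ 0.300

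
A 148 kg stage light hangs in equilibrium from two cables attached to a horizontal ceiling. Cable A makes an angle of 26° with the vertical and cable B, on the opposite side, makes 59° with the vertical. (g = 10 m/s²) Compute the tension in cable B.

Angles from the horizontal: cable A is 90° − 26° = 64°, cable B is 90° − 59° = 31°.
Weight W = 148 × 10 = 1480 N acts straight down.
Horizontal: T_A cos 64° = T_B cos 31°  →  T_A = 1.955 T_B.
Vertical: T_A sin 64° + T_B sin 31° = 1480.
Substituting the horizontal relation into the vertical equation gives 2.272 T_B = 1480, so T_B = 651.3 N.

T_B ≈ 651 N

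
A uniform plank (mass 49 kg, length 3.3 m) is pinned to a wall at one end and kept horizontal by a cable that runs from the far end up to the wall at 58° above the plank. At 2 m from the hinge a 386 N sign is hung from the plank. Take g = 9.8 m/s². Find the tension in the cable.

T ≈ 559 N

Take torques about the hinge: T sin 58° · 3.3 = 49×9.8×1.65 + 386×2 = 1564.3 N·m.
So T = 1564.3 / (0.8480 × 3.3) = 558.98 N.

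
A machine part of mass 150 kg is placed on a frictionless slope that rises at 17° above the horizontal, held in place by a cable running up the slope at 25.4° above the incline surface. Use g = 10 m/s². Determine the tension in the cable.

T ≈ 485 N

Take axes along and perpendicular to the incline. Weight components: W sin 17° = 438.6 N down-slope, W cos 17° = 1434 N into the surface.
Along incline: T cos 25.4° = W sin 17° → T = 485.5 N.
Perpendicular: N = W cos 17° − T sin 25.4° = 1226 N.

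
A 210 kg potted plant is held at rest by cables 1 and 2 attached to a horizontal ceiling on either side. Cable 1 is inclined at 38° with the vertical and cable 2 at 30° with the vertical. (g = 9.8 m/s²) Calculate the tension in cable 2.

T_2 ≈ 1370 N

Angles from the horizontal: cable 1 is 90° − 38° = 52°, cable 2 is 90° − 30° = 60°.
Weight W = 210 × 9.8 = 2058 N acts straight down.
Horizontal: T_1 cos 52° = T_2 cos 60°  →  T_1 = 0.8121 T_2.
Vertical: T_1 sin 52° + T_2 sin 60° = 2058.
Substituting the horizontal relation into the vertical equation gives 1.506 T_2 = 2058, so T_2 = 1367 N.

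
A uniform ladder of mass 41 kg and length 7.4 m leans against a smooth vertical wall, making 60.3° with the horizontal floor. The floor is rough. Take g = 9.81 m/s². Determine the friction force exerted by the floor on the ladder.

Torques about the foot: N_wall · 7.4 sin 60.3° = 41×9.81×3.7 cos 60.3° → N_wall = 114.71 N.
ΣF_x = 0: f_floor = N_wall = 114.71 N.

f ≈ 115 N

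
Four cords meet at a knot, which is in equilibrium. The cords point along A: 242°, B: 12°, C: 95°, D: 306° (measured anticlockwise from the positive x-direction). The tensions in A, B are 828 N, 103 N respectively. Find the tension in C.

T_C ≈ 1260 N

Resolve: ΣF_x = 828 cos 242° + 103 cos 12° + T_C cos 95° + T_D cos 306° = 0.
        ΣF_y = 828 sin 242° + 103 sin 12° + T_C sin 95° + T_D sin 306° = 0.
The known terms sum to (-288, -709.7) N, so -0.0872 T_C + 0.5878 T_D = 288 and 0.9962 T_C − 0.8090 T_D = 709.7.
Solving simultaneously: T_C = 1262 N, T_D = 677.1 N.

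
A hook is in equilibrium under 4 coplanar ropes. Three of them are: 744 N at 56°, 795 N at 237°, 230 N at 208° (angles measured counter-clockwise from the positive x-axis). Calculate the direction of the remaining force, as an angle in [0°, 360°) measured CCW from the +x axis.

Sum the known components: ΣF_x = -220 N, ΣF_y = -157.9 N.
For equilibrium the remaining force must supply (−ΣF_x, −ΣF_y) = (220, 157.9) N.
Magnitude = √((220)² + (157.9)²) = 270.8 N; direction = atan2(157.9, 220) = 35.7°.

θ ≈ 35.7°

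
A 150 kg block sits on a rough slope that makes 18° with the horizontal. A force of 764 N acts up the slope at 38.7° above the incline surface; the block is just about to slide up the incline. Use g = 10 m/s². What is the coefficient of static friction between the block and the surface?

On the verge of sliding up the incline, friction is at its maximum μN and acts down the slope.
Perpendicular to incline: N = W cos 18° − P sin 38.7° = 1427 − 477.7 = 948.9 N.
Along incline: P cos 38.7° − μN = W sin 18° → μ = −(W sin 18° − P cos 38.7°) / N = 0.1399.

μ ≈ 0.140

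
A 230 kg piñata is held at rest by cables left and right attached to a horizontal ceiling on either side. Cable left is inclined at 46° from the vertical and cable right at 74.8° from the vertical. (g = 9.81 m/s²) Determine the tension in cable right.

Angles from the horizontal: cable left is 90° − 46° = 44°, cable right is 90° − 74.8° = 15.2°.
Weight W = 230 × 9.81 = 2256 N acts straight down.
Horizontal: T_left cos 44° = T_right cos 15.2°  →  T_left = 1.342 T_right.
Vertical: T_left sin 44° + T_right sin 15.2° = 2256.
Substituting the horizontal relation into the vertical equation gives 1.194 T_right = 2256, so T_right = 1890 N.

T_right ≈ 1890 N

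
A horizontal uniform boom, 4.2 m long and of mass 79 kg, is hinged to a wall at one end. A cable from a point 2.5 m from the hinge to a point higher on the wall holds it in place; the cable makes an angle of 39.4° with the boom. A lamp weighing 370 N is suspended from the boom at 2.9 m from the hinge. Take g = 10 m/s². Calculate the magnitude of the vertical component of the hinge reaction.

|H_y| ≈ 67.2 N

Take torques about the hinge: T sin 39.4° · 2.5 = 79×10×2.1 + 370×2.9 = 2732 N·m.
So T = 2732 / (0.6347 × 2.5) = 1721.7 N.
ΣF_y = 0: H_y = (79×10 + 370) − T sin 39.4° = 1160 − 1092.8 = 67.2 N.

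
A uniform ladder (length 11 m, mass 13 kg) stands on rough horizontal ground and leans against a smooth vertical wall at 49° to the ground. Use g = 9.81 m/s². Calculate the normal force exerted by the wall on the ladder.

Torques about the foot: N_wall · 11 sin 49° = 13×9.81×5.5 cos 49° → N_wall = 55.43 N.

N_wall ≈ 55.4 N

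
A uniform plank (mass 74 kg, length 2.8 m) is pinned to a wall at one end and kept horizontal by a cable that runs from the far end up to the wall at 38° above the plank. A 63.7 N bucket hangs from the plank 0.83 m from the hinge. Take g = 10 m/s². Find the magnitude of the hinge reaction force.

|H| ≈ 648 N

Take torques about the hinge: T sin 38° · 2.8 = 74×10×1.4 + 63.7×0.83 = 1088.9 N·m.
So T = 1088.9 / (0.6157 × 2.8) = 631.65 N.
ΣF_x = 0: H_x = T cos 38° = 497.75 N.
ΣF_y = 0: H_y = (74×10 + 63.7) − T sin 38° = 803.7 − 388.88 = 414.82 N.
|H| = √(H_x² + H_y²) = √((497.75)² + (414.82)²) = 647.94 N.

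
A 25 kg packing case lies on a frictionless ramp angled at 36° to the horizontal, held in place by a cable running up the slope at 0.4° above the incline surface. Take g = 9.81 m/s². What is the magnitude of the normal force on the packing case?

Take axes along and perpendicular to the incline. Weight components: W sin 36° = 144.2 N down-slope, W cos 36° = 198.4 N into the surface.
Along incline: T cos 0.4° = W sin 36° → T = 144.2 N.
Perpendicular: N = W cos 36° − T sin 0.4° = 197.4 N.

N ≈ 197 N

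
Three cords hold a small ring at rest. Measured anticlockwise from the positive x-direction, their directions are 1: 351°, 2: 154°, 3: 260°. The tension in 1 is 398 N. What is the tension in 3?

Resolve: ΣF_x = 398 cos 351° + T_2 cos 154° + T_3 cos 260° = 0.
        ΣF_y = 398 sin 351° + T_2 sin 154° + T_3 sin 260° = 0.
The known terms sum to (393.1, -62.26) N, so -0.8988 T_2 − 0.1736 T_3 = -393.1 and 0.4384 T_2 − 0.9848 T_3 = 62.26.
Solving simultaneously: T_2 = 414 N, T_3 = 121.1 N.

T_3 ≈ 121 N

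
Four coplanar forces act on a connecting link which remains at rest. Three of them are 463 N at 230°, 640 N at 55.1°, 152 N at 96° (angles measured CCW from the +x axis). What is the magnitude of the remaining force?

Sum the known components: ΣF_x = 52.67 N, ΣF_y = 321.4 N.
For equilibrium the remaining force must supply (−ΣF_x, −ΣF_y) = (-52.67, -321.4) N.
Magnitude = √((-52.67)² + (-321.4)²) = 325.7 N; direction = atan2(-321.4, -52.67) = 260.7°.

F ≈ 326 N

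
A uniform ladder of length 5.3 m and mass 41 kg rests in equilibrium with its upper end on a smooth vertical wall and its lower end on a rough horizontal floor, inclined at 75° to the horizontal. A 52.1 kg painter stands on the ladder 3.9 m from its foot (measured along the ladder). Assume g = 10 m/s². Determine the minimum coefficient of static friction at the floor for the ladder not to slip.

ΣF_y = 0: N_floor = 41×10 + 52.1×10 = 931 N.
Torques about the foot: N_wall · 5.3 sin 75° = 41×10×2.65 cos 75° + 52.1×10×3.9 cos 75° → N_wall = 157.66 N.
ΣF_x = 0: f_floor = N_wall = 157.66 N.
μ_min = f_floor / N_floor = 157.66 / 931 = 0.1693.

μ_min ≈ 0.169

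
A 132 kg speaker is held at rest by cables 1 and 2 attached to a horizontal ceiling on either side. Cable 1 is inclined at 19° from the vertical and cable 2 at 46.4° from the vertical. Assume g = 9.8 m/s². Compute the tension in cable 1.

Angles from the horizontal: cable 1 is 90° − 19° = 71°, cable 2 is 90° − 46.4° = 43.6°.
Weight W = 132 × 9.8 = 1294 N acts straight down.
Horizontal: T_1 cos 71° = T_2 cos 43.6°  →  T_2 = 0.4496 T_1.
Vertical: T_1 sin 71° + T_2 sin 43.6° = 1294.
Substituting the horizontal relation into the vertical equation gives 1.256 T_1 = 1294, so T_1 = 1030 N.

T_1 ≈ 1030 N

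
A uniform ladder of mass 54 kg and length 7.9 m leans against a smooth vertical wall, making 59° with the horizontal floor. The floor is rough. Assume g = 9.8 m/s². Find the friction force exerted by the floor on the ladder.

Torques about the foot: N_wall · 7.9 sin 59° = 54×9.8×3.95 cos 59° → N_wall = 158.99 N.
ΣF_x = 0: f_floor = N_wall = 158.99 N.

f ≈ 159 N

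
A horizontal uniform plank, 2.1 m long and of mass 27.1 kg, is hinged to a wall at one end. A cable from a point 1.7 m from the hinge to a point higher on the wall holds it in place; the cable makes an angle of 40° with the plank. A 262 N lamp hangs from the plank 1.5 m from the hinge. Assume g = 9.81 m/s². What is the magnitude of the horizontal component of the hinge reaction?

Take torques about the hinge: T sin 40° · 1.7 = 27.1×9.81×1.05 + 262×1.5 = 672.14 N·m.
So T = 672.14 / (0.6428 × 1.7) = 615.1 N.
ΣF_x = 0: H_x = T cos 40° = 471.19 N.

H_x ≈ 471 N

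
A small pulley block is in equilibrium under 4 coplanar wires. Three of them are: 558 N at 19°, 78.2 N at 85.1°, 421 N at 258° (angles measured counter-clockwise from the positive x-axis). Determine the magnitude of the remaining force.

Sum the known components: ΣF_x = 446.7 N, ΣF_y = -152.2 N.
For equilibrium the remaining force must supply (−ΣF_x, −ΣF_y) = (-446.7, 152.2) N.
Magnitude = √((-446.7)² + (152.2)²) = 472 N; direction = atan2(152.2, -446.7) = 161.2°.

F ≈ 472 N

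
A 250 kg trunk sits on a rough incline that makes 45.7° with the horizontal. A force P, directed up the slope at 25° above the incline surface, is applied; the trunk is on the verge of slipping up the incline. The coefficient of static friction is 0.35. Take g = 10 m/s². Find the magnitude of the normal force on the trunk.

On the verge of sliding up the incline, friction equals μN and acts down the slope.
Perpendicular: N + P sin 25° = W cos 45.7° = 1746 N.
Along incline: P cos 25° = W sin 45.7° + μN  with W sin 45.7° = 1789 N.
Solving the pair for P and N: P = 2277 N, N = 783.8 N (and f = μN = 274.3 N).

N ≈ 784 N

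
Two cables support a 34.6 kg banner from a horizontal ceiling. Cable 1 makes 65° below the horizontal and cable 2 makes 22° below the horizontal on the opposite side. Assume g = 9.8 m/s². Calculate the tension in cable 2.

T_2 ≈ 143 N

Weight W = 34.6 × 9.8 = 339.1 N acts straight down.
Horizontal: T_1 cos 65° = T_2 cos 22°  →  T_1 = 2.194 T_2.
Vertical: T_1 sin 65° + T_2 sin 22° = 339.1.
Substituting the horizontal relation into the vertical equation gives 2.363 T_2 = 339.1, so T_2 = 143.5 N.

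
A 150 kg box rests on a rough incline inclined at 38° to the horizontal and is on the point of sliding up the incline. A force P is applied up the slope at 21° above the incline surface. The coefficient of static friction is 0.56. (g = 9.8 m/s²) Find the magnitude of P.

P ≈ 1370 N

On the verge of sliding up the incline, friction equals μN and acts down the slope.
Perpendicular: N + P sin 21° = W cos 38° = 1158 N.
Along incline: P cos 21° = W sin 38° + μN  with W sin 38° = 905 N.
Solving the pair for P and N: P = 1370 N, N = 667.5 N (and f = μN = 373.8 N).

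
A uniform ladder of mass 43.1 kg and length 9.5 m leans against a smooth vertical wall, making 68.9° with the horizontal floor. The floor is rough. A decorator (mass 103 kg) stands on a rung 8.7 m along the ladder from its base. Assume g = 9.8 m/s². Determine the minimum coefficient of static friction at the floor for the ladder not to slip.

μ_min ≈ 0.306

ΣF_y = 0: N_floor = 43.1×9.8 + 103×9.8 = 1431.8 N.
Torques about the foot: N_wall · 9.5 sin 68.9° = 43.1×9.8×4.75 cos 68.9° + 103×9.8×8.7 cos 68.9° → N_wall = 438.19 N.
ΣF_x = 0: f_floor = N_wall = 438.19 N.
μ_min = f_floor / N_floor = 438.19 / 1431.8 = 0.306.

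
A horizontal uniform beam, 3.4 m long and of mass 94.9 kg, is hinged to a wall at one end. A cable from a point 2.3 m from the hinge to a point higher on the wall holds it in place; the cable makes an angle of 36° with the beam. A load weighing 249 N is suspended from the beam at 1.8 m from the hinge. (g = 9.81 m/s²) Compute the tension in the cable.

Take torques about the hinge: T sin 36° · 2.3 = 94.9×9.81×1.7 + 249×1.8 = 2030.8 N·m.
So T = 2030.8 / (0.5878 × 2.3) = 1502.2 N.

T ≈ 1500 N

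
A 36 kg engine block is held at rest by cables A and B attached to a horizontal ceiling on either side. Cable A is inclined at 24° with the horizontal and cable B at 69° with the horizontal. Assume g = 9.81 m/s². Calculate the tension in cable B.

T_B ≈ 323 N

Weight W = 36 × 9.81 = 353.2 N acts straight down.
Horizontal: T_A cos 24° = T_B cos 69°  →  T_A = 0.3923 T_B.
Vertical: T_A sin 24° + T_B sin 69° = 353.2.
Substituting the horizontal relation into the vertical equation gives 1.093 T_B = 353.2, so T_B = 323.1 N.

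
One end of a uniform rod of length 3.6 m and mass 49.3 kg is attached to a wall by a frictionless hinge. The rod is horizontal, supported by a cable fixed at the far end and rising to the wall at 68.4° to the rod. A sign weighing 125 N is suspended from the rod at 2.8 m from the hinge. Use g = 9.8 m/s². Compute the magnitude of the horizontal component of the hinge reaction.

H_x ≈ 134 N

Take torques about the hinge: T sin 68.4° · 3.6 = 49.3×9.8×1.8 + 125×2.8 = 1219.7 N·m.
So T = 1219.7 / (0.9298 × 3.6) = 364.38 N.
ΣF_x = 0: H_x = T cos 68.4° = 134.14 N.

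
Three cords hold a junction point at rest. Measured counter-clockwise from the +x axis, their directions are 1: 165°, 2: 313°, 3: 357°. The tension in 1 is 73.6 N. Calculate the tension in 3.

T_3 ≈ 56.1 N

Resolve: ΣF_x = 73.6 cos 165° + T_2 cos 313° + T_3 cos 357° = 0.
        ΣF_y = 73.6 sin 165° + T_2 sin 313° + T_3 sin 357° = 0.
The known terms sum to (-71.09, 19.05) N, so 0.6820 T_2 + 0.9986 T_3 = 71.09 and -0.7314 T_2 − 0.0523 T_3 = -19.05.
Solving simultaneously: T_2 = 22.03 N, T_3 = 56.15 N.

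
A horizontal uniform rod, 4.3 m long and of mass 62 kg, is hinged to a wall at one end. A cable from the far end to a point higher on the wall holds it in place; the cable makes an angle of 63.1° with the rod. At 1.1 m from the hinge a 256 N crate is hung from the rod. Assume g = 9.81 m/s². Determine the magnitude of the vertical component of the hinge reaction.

|H_y| ≈ 495 N

Take torques about the hinge: T sin 63.1° · 4.3 = 62×9.81×2.15 + 256×1.1 = 1589.3 N·m.
So T = 1589.3 / (0.8918 × 4.3) = 414.44 N.
ΣF_y = 0: H_y = (62×9.81 + 256) − T sin 63.1° = 864.22 − 369.6 = 494.62 N.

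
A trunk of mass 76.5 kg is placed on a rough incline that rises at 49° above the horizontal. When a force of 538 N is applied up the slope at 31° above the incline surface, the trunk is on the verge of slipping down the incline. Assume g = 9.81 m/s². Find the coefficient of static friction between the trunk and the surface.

μ ≈ 0.489

On the verge of sliding down the incline, friction is at its maximum μN and acts up the slope.
Perpendicular to incline: N = W cos 49° − P sin 31° = 492.3 − 277.1 = 215.3 N.
Along incline: P cos 31° + μN = W sin 49° → μ = (W sin 49° − P cos 31°) / N = 0.4888.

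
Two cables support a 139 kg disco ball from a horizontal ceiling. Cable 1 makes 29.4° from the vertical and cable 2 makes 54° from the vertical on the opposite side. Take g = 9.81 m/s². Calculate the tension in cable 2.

T_2 ≈ 674 N

Angles from the horizontal: cable 1 is 90° − 29.4° = 60.6°, cable 2 is 90° − 54° = 36°.
Weight W = 139 × 9.81 = 1364 N acts straight down.
Horizontal: T_1 cos 60.6° = T_2 cos 36°  →  T_1 = 1.648 T_2.
Vertical: T_1 sin 60.6° + T_2 sin 36° = 1364.
Substituting the horizontal relation into the vertical equation gives 2.024 T_2 = 1364, so T_2 = 673.9 N.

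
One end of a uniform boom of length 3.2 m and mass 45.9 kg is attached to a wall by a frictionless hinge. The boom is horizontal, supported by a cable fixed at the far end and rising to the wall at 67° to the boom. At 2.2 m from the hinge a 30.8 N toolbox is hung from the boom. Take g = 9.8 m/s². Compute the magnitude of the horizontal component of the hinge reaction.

H_x ≈ 104 N

Take torques about the hinge: T sin 67° · 3.2 = 45.9×9.8×1.6 + 30.8×2.2 = 787.47 N·m.
So T = 787.47 / (0.9205 × 3.2) = 267.34 N.
ΣF_x = 0: H_x = T cos 67° = 104.46 N.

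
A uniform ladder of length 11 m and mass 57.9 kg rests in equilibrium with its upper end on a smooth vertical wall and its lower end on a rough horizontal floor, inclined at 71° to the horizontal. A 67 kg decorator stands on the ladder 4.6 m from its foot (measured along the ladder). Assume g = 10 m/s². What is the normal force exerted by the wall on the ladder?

Torques about the foot: N_wall · 11 sin 71° = 57.9×10×5.5 cos 71° + 67×10×4.6 cos 71° → N_wall = 196.16 N.

N_wall ≈ 196 N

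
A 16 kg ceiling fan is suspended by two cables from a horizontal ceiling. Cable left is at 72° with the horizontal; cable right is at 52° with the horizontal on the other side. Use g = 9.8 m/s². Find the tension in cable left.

Weight W = 16 × 9.8 = 156.8 N acts straight down.
Horizontal: T_left cos 72° = T_right cos 52°  →  T_right = 0.5019 T_left.
Vertical: T_left sin 72° + T_right sin 52° = 156.8.
Substituting the horizontal relation into the vertical equation gives 1.347 T_left = 156.8, so T_left = 116.4 N.

T_left ≈ 116 N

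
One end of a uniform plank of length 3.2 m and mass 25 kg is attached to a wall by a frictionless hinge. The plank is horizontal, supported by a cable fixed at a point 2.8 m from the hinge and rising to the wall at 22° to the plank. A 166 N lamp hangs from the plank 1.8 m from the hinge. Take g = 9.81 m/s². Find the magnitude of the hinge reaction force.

|H| ≈ 633 N

Take torques about the hinge: T sin 22° · 2.8 = 25×9.81×1.6 + 166×1.8 = 691.2 N·m.
So T = 691.2 / (0.3746 × 2.8) = 658.98 N.
ΣF_x = 0: H_x = T cos 22° = 610.99 N.
ΣF_y = 0: H_y = (25×9.81 + 166) − T sin 22° = 411.25 − 246.86 = 164.39 N.
|H| = √(H_x² + H_y²) = √((610.99)² + (164.39)²) = 632.72 N.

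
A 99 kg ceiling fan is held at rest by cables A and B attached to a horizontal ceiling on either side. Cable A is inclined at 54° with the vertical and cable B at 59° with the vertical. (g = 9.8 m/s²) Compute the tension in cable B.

Angles from the horizontal: cable A is 90° − 54° = 36°, cable B is 90° − 59° = 31°.
Weight W = 99 × 9.8 = 970.2 N acts straight down.
Horizontal: T_A cos 36° = T_B cos 31°  →  T_A = 1.06 T_B.
Vertical: T_A sin 36° + T_B sin 31° = 970.2.
Substituting the horizontal relation into the vertical equation gives 1.138 T_B = 970.2, so T_B = 852.7 N.

T_B ≈ 853 N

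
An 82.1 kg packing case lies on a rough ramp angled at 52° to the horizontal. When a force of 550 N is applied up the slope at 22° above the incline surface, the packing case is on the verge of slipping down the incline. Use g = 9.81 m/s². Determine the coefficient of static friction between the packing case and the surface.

μ ≈ 0.430

On the verge of sliding down the incline, friction is at its maximum μN and acts up the slope.
Perpendicular to incline: N = W cos 52° − P sin 22° = 495.9 − 206 = 289.8 N.
Along incline: P cos 22° + μN = W sin 52° → μ = (W sin 52° − P cos 22°) / N = 0.4303.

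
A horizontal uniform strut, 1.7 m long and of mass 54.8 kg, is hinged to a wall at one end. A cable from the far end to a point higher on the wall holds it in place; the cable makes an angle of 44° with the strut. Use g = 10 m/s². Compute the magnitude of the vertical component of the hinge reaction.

|H_y| ≈ 274 N

Take torques about the hinge: T sin 44° · 1.7 = 54.8×10×0.85 = 465.8 N·m.
So T = 465.8 / (0.6947 × 1.7) = 394.44 N.
ΣF_y = 0: H_y = (54.8×10) − T sin 44° = 548 − 274 = 274 N.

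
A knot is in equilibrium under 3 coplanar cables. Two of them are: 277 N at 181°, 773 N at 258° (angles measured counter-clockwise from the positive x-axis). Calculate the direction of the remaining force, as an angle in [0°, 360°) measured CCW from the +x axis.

Sum the known components: ΣF_x = -437.7 N, ΣF_y = -760.9 N.
For equilibrium the remaining force must supply (−ΣF_x, −ΣF_y) = (437.7, 760.9) N.
Magnitude = √((437.7)² + (760.9)²) = 877.8 N; direction = atan2(760.9, 437.7) = 60.1°.

θ ≈ 60.1°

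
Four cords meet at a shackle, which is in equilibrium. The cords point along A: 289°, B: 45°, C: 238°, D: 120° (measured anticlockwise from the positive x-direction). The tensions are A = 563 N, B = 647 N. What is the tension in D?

Resolve: ΣF_x = 563 cos 289° + 647 cos 45° + T_C cos 238° + T_D cos 120° = 0.
        ΣF_y = 563 sin 289° + 647 sin 45° + T_C sin 238° + T_D sin 120° = 0.
The known terms sum to (640.8, -74.83) N, so -0.5299 T_C − 0.5000 T_D = -640.8 and -0.8480 T_C + 0.8660 T_D = 74.83.
Solving simultaneously: T_C = 586.1 N, T_D = 660.4 N.

T_D ≈ 660 N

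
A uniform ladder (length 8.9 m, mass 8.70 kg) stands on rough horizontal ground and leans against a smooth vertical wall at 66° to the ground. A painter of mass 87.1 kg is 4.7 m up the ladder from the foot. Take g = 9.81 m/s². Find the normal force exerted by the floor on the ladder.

ΣF_y = 0: N_floor = 8.70×9.81 + 87.1×9.81 = 939.8 N.

N_floor ≈ 940 N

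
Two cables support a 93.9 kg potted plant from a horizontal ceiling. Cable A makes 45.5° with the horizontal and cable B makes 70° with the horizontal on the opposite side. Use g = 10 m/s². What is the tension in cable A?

Weight W = 93.9 × 10 = 939 N acts straight down.
Horizontal: T_A cos 45.5° = T_B cos 70°  →  T_B = 2.049 T_A.
Vertical: T_A sin 45.5° + T_B sin 70° = 939.
Substituting the horizontal relation into the vertical equation gives 2.639 T_A = 939, so T_A = 355.8 N.

T_A ≈ 356 N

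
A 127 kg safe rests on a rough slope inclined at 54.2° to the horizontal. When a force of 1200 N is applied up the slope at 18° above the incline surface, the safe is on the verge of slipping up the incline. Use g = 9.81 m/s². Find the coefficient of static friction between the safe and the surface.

μ ≈ 0.365

On the verge of sliding up the incline, friction is at its maximum μN and acts down the slope.
Perpendicular to incline: N = W cos 54.2° − P sin 18° = 728.8 − 370.8 = 358 N.
Along incline: P cos 18° − μN = W sin 54.2° → μ = −(W sin 54.2° − P cos 18°) / N = 0.3654.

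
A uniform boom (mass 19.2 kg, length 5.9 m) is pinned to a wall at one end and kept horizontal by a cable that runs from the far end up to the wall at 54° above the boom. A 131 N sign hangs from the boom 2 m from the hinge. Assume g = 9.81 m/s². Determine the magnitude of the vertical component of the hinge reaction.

Take torques about the hinge: T sin 54° · 5.9 = 19.2×9.81×2.95 + 131×2 = 817.64 N·m.
So T = 817.64 / (0.8090 × 5.9) = 171.3 N.
ΣF_y = 0: H_y = (19.2×9.81 + 131) − T sin 54° = 319.35 − 138.58 = 180.77 N.

|H_y| ≈ 181 N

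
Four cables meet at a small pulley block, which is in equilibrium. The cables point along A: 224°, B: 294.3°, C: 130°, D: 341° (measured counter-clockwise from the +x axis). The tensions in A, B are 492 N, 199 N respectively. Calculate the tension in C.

T_C ≈ 1130 N

Resolve: ΣF_x = 492 cos 224° + 199 cos 294.3° + T_C cos 130° + T_D cos 341° = 0.
        ΣF_y = 492 sin 224° + 199 sin 294.3° + T_C sin 130° + T_D sin 341° = 0.
The known terms sum to (-272, -523.1) N, so -0.6428 T_C + 0.9455 T_D = 272 and 0.7660 T_C − 0.3256 T_D = 523.1.
Solving simultaneously: T_C = 1132 N, T_D = 1057 N.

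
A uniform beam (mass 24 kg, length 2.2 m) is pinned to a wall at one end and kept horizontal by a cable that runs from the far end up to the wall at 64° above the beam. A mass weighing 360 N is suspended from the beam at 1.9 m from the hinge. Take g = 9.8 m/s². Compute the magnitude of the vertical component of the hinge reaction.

|H_y| ≈ 167 N

Take torques about the hinge: T sin 64° · 2.2 = 24×9.8×1.1 + 360×1.9 = 942.72 N·m.
So T = 942.72 / (0.8988 × 2.2) = 476.76 N.
ΣF_y = 0: H_y = (24×9.8 + 360) − T sin 64° = 595.2 − 428.51 = 166.69 N.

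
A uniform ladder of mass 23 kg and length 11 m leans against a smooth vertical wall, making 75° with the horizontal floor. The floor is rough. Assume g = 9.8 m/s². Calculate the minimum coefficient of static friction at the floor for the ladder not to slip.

ΣF_y = 0: N_floor = 23×9.8 = 225.4 N.
Torques about the foot: N_wall · 11 sin 75° = 23×9.8×5.5 cos 75° → N_wall = 30.198 N.
ΣF_x = 0: f_floor = N_wall = 30.198 N.
μ_min = f_floor / N_floor = 30.198 / 225.4 = 0.134.

μ_min ≈ 0.134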